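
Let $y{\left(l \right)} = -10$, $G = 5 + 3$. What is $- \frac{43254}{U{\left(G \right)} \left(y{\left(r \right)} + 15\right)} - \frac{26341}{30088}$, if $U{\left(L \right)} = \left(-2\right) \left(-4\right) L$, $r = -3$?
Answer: $- \frac{81865967}{601760} \approx -136.04$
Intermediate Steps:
$G = 8$
$U{\left(L \right)} = 8 L$
$- \frac{43254}{U{\left(G \right)} \left(y{\left(r \right)} + 15\right)} - \frac{26341}{30088} = - \frac{43254}{8 \cdot 8 \left(-10 + 15\right)} - \frac{26341}{30088} = - \frac{43254}{64 \cdot 5} - \frac{26341}{30088} = - \frac{43254}{320} - \frac{26341}{30088} = \left(-43254\right) \frac{1}{320} - \frac{26341}{30088} = - \frac{21627}{160} - \frac{26341}{30088} = - \frac{81865967}{601760}$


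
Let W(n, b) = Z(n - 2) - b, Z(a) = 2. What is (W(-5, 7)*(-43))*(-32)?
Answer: -6880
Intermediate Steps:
W(n, b) = 2 - b
(W(-5, 7)*(-43))*(-32) = ((2 - 1*7)*(-43))*(-32) = ((2 - 7)*(-43))*(-32) = -5*(-43)*(-32) = 215*(-32) = -6880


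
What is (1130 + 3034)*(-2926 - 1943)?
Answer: -20274516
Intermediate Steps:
(1130 + 3034)*(-2926 - 1943) = 4164*(-4869) = -20274516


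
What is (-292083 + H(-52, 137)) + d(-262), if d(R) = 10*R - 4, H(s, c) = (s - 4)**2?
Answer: -291571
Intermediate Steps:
H(s, c) = (-4 + s)**2
d(R) = -4 + 10*R
(-292083 + H(-52, 137)) + d(-262) = (-292083 + (-4 - 52)**2) + (-4 + 10*(-262)) = (-292083 + (-56)**2) + (-4 - 2620) = (-292083 + 3136) - 2624 = -288947 - 2624 = -291571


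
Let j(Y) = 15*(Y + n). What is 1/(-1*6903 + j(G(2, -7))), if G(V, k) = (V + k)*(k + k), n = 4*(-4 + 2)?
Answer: -1/5973 ≈ -0.00016742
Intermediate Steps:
n = -8 (n = 4*(-2) = -8)
G(V, k) = 2*k*(V + k) (G(V, k) = (V + k)*(2*k) = 2*k*(V + k))
j(Y) = -120 + 15*Y (j(Y) = 15*(Y - 8) = 15*(-8 + Y) = -120 + 15*Y)
1/(-1*6903 + j(G(2, -7))) = 1/(-1*6903 + (-120 + 15*(2*(-7)*(2 - 7)))) = 1/(-6903 + (-120 + 15*(2*(-7)*(-5)))) = 1/(-6903 + (-120 + 15*70)) = 1/(-6903 + (-120 + 1050)) = 1/(-6903 + 930) = 1/(-5973) = -1/5973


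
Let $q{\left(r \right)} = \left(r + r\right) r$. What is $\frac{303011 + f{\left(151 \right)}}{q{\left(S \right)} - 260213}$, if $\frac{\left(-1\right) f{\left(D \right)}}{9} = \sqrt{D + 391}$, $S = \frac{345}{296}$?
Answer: $- \frac{13274305888}{11399292079} + \frac{394272 \sqrt{542}}{11399292079} \approx -1.1637$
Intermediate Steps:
$S = \frac{345}{296}$ ($S = 345 \cdot \frac{1}{296} = \frac{345}{296} \approx 1.1655$)
$q{\left(r \right)} = 2 r^{2}$ ($q{\left(r \right)} = 2 r r = 2 r^{2}$)
$f{\left(D \right)} = - 9 \sqrt{391 + D}$ ($f{\left(D \right)} = - 9 \sqrt{D + 391} = - 9 \sqrt{391 + D}$)
$\frac{303011 + f{\left(151 \right)}}{q{\left(S \right)} - 260213} = \frac{303011 - 9 \sqrt{391 + 151}}{2 \left(\frac{345}{296}\right)^{2} - 260213} = \frac{303011 - 9 \sqrt{542}}{2 \cdot \frac{119025}{87616} - 260213} = \frac{303011 - 9 \sqrt{542}}{\frac{119025}{43808} - 260213} = \frac{303011 - 9 \sqrt{542}}{- \frac{11399292079}{43808}} = \left(303011 - 9 \sqrt{542}\right) \left(- \frac{43808}{11399292079}\right) = - \frac{13274305888}{11399292079} + \frac{394272 \sqrt{542}}{11399292079}$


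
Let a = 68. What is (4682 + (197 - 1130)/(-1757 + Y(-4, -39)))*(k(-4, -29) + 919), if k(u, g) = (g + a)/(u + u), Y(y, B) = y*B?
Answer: 54824208095/12808 ≈ 4.2805e+6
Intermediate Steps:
Y(y, B) = B*y
k(u, g) = (68 + g)/(2*u) (k(u, g) = (g + 68)/(u + u) = (68 + g)/((2*u)) = (68 + g)*(1/(2*u)) = (68 + g)/(2*u))
(4682 + (197 - 1130)/(-1757 + Y(-4, -39)))*(k(-4, -29) + 919) = (4682 + (197 - 1130)/(-1757 - 39*(-4)))*((½)*(68 - 29)/(-4) + 919) = (4682 - 933/(-1757 + 156))*((½)*(-¼)*39 + 919) = (4682 - 933/(-1601))*(-39/8 + 919) = (4682 - 933*(-1/1601))*(7313/8) = (4682 + 933/1601)*(7313/8) = (7496815/1601)*(7313/8) = 54824208095/12808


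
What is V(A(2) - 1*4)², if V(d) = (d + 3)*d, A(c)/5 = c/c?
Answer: 16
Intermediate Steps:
A(c) = 5 (A(c) = 5*(c/c) = 5*1 = 5)
V(d) = d*(3 + d) (V(d) = (3 + d)*d = d*(3 + d))
V(A(2) - 1*4)² = ((5 - 1*4)*(3 + (5 - 1*4)))² = ((5 - 4)*(3 + (5 - 4)))² = (1*(3 + 1))² = (1*4)² = 4² = 16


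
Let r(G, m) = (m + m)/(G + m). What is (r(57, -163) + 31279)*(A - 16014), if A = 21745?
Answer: 9501711450/53 ≈ 1.7928e+8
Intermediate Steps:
r(G, m) = 2*m/(G + m) (r(G, m) = (2*m)/(G + m) = 2*m/(G + m))
(r(57, -163) + 31279)*(A - 16014) = (2*(-163)/(57 - 163) + 31279)*(21745 - 16014) = (2*(-163)/(-106) + 31279)*5731 = (2*(-163)*(-1/106) + 31279)*5731 = (163/53 + 31279)*5731 = (1657950/53)*5731 = 9501711450/53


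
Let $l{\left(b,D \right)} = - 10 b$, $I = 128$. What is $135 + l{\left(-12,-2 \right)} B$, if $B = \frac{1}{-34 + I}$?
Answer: $\frac{6405}{47} \approx 136.28$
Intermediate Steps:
$B = \frac{1}{94}$ ($B = \frac{1}{-34 + 128} = \frac{1}{94} \approx 0.010638$)
$135 + l{\left(-12,-2 \right)} B = 135 + \left(-10\right) \left(-12\right) \frac{1}{94} = 135 + 120 \cdot \frac{1}{94} = 135 + \frac{60}{47} = \frac{6405}{47}$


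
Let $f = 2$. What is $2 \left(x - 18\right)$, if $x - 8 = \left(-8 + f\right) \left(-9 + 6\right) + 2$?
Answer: $20$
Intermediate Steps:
$x = 28$ ($x = 8 + \left(\left(-8 + 2\right) \left(-9 + 6\right) + 2\right) = 8 + \left(\left(-6\right) \left(-3\right) + 2\right) = 8 + \left(18 + 2\right) = 8 + 20 = 28$)
$2 \left(x - 18\right) = 2 \left(28 - 18\right) = 2 \cdot 10 = 20$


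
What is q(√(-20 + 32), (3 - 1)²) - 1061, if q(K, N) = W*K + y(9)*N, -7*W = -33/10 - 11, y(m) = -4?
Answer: -1077 + 143*√3/35 ≈ -1069.9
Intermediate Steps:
W = 143/70 (W = -(-33/10 - 11)/7 = -⅐*(-143/10) = 143/70 ≈ 2.0429)
q(K, N) = -4*N + 143*K/70 (q(K, N) = 143*K/70 - 4*N = -4*N + 143*K/70)
q(√(-20 + 32), (3 - 1)²) - 1061 = (-4*(3 - 1)² + 143*√(-20 + 32)/70) - 1061 = (-4*2² + 143*√12/70) - 1061 = (-4*4 + 143*(2*√3)/70) - 1061 = (-16 + 143*√3/35) - 1061 = -1077 + 143*√3/35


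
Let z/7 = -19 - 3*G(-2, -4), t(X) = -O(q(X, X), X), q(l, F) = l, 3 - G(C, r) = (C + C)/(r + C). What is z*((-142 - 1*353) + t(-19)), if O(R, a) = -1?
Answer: 89908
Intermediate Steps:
G(C, r) = 3 - 2*C/(C + r) (G(C, r) = 3 - (C + C)/(r + C) = 3 - 2*C/(C + r))
t(X) = 1 (t(X) = -1*(-1) = 1)
z = -182 (z = 7*(-19 - 3*(-2 + 3*(-4))/(-2 - 4)) = 7*(-19 - 3*(-2 - 12)/(-6)) = 7*(-19 - (-1)*(-14)/2) = 7*(-19 - 3*7/3) = 7*(-19 - 7) = 7*(-26) = -182)
z*((-142 - 1*353) + t(-19)) = -182*((-142 - 1*353) + 1) = -182*((-142 - 353) + 1) = -182*(-495 + 1) = -182*(-494) = 89908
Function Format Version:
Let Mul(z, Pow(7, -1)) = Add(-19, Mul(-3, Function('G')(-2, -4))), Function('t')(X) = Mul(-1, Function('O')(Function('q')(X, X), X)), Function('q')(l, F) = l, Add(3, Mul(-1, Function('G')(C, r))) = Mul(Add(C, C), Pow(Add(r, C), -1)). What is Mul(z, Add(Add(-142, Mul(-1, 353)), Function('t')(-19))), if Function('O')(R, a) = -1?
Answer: 89908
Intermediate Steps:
Function('G')(C, r) = Add(3, Mul(-2, C, Pow(Add(C, r), -1))) (Function('G')(C, r) = Add(3, Mul(-1, Mul(Add(C, C), Pow(Add(r, C), -1)))) = Add(3, Mul(-1, Mul(Mul(2, C), Pow(Add(C, r), -1)))) = Add(3, Mul(-1, Mul(2, C, Pow(Add(C, r), -1)))) = Add(3, Mul(-2, C, Pow(Add(C, r), -1))))
Function('t')(X) = 1 (Function('t')(X) = Mul(-1, -1) = 1)
z = -182 (z = Mul(7, Add(-19, Mul(-3, Mul(Pow(Add(-2, -4), -1), Add(-2, Mul(3, -4)))))) = Mul(7, Add(-19, Mul(-3, Mul(Pow(-6, -1), Add(-2, -12))))) = Mul(7, Add(-19, Mul(-3, Mul(Rational(-1, 6), -14)))) = Mul(7, Add(-19, Mul(-3, Rational(7, 3)))) = Mul(7, Add(-19, -7)) = Mul(7, -26) = -182)
Mul(z, Add(Add(-142, Mul(-1, 353)), Function('t')(-19))) = Mul(-182, Add(Add(-142, Mul(-1, 353)), 1)) = Mul(-182, Add(Add(-142, -353), 1)) = Mul(-182, Add(-495, 1)) = Mul(-182, -494) = 89908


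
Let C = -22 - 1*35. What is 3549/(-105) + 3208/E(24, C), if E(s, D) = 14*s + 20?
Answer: -11031/445 ≈ -24.789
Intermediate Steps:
C = -57 (C = -22 - 35 = -57)
E(s, D) = 20 + 14*s
3549/(-105) + 3208/E(24, C) = 3549/(-105) + 3208/(20 + 14*24) = 3549*(-1/105) + 3208/(20 + 336) = -169/5 + 3208/356 = -169/5 + 3208*(1/356) = -169/5 + 802/89 = -11031/445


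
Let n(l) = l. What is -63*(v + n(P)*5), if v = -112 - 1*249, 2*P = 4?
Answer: 22113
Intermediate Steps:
P = 2 (P = (½)*4 = 2)
v = -361 (v = -112 - 249 = -361)
-63*(v + n(P)*5) = -63*(-361 + 2*5) = -63*(-361 + 10) = -63*(-351) = 22113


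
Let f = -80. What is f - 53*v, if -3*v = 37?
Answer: 1721/3 ≈ 573.67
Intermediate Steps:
v = -37/3 (v = -1/3*37 = -37/3 ≈ -12.333)
f - 53*v = -80 - 53*(-37/3) = -80 + 1961/3 = 1721/3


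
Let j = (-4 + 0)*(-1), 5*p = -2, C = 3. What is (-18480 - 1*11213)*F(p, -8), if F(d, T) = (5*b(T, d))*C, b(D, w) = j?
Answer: -1781580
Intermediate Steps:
p = -2/5 (p = (1/5)*(-2) = -2/5 ≈ -0.40000)
j = 4 (j = -4*(-1) = 4)
b(D, w) = 4
F(d, T) = 60 (F(d, T) = (5*4)*3 = 20*3 = 60)
(-18480 - 1*11213)*F(p, -8) = (-18480 - 1*11213)*60 = (-18480 - 11213)*60 = -29693*60 = -1781580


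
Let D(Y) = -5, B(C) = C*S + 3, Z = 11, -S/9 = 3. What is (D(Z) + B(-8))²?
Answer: 45796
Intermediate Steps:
S = -27 (S = -9*3 = -27)
B(C) = 3 - 27*C (B(C) = C*(-27) + 3 = -27*C + 3 = 3 - 27*C)
(D(Z) + B(-8))² = (-5 + (3 - 27*(-8)))² = (-5 + (3 + 216))² = (-5 + 219)² = 214² = 45796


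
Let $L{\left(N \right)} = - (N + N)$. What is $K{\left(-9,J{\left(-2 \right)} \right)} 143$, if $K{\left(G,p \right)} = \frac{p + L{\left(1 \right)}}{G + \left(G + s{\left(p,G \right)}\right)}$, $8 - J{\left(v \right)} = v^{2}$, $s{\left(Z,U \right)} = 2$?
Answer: $- \frac{143}{8} \approx -17.875$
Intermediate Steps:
$L{\left(N \right)} = - 2 N$
$J{\left(v \right)} = 8 - v^{2}$
$K{\left(G,p \right)} = \frac{-2 + p}{2 + 2 G}$ ($K{\left(G,p \right)} = \frac{p - 2}{G + \left(G + 2\right)} = \frac{p - 2}{G + \left(2 + G\right)} = \frac{-2 + p}{2 + 2 G}$)
$K{\left(-9,J{\left(-2 \right)} \right)} 143 = \frac{-2 + \left(8 - \left(-2\right)^{2}\right)}{2 \left(1 - 9\right)} 143 = \frac{-2 + \left(8 - 4\right)}{2 \left(-8\right)} 143 = \frac{1}{2} \left(- \frac{1}{8}\right) \left(-2 + \left(8 - 4\right)\right) 143 = \frac{1}{2} \left(- \frac{1}{8}\right) \left(-2 + 4\right) 143 = \frac{1}{2} \left(- \frac{1}{8}\right) 2 \cdot 143 = \left(- \frac{1}{8}\right) 143 = - \frac{143}{8}$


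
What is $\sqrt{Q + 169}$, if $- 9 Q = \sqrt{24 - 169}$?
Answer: $\frac{\sqrt{1521 - i \sqrt{145}}}{3} \approx 13.0 - 0.051459 i$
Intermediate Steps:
$Q = - \frac{i \sqrt{145}}{9}$ ($Q = - \frac{\sqrt{24 - 169}}{9} = - \frac{\sqrt{-145}}{9} = - \frac{i \sqrt{145}}{9} \approx - 1.338 i$)
$\sqrt{Q + 169} = \sqrt{- \frac{i \sqrt{145}}{9} + 169} = \sqrt{169 - \frac{i \sqrt{145}}{9}}$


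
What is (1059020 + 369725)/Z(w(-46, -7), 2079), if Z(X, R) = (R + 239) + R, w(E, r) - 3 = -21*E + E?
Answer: 1428745/4397 ≈ 324.94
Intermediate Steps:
w(E, r) = 3 - 20*E (w(E, r) = 3 + (-21*E + E) = 3 - 20*E)
Z(X, R) = 239 + 2*R (Z(X, R) = (239 + R) + R = 239 + 2*R)
(1059020 + 369725)/Z(w(-46, -7), 2079) = (1059020 + 369725)/(239 + 2*2079) = 1428745/(239 + 4158) = 1428745/4397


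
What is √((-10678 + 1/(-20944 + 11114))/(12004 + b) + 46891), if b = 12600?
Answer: √685715483670630891070/120928660 ≈ 216.54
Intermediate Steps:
√((-10678 + 1/(-20944 + 11114))/(12004 + b) + 46891) = √((-10678 + 1/(-20944 + 11114))/(12004 + 12600) + 46891) = √((-10678 + 1/(-9830))/24604 + 46891) = √((-10678 - 1/9830)*(1/24604) + 46891) = √(-104964741/9830*1/24604 + 46891) = √(-104964741/241857320 + 46891) = √(11340826627379/241857320) = √685715483670630891070/120928660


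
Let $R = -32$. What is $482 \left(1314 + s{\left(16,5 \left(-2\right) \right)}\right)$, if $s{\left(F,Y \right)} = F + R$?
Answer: $625636$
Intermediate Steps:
$s{\left(F,Y \right)} = -32 + F$ ($s{\left(F,Y \right)} = F - 32 = -32 + F$)
$482 \left(1314 + s{\left(16,5 \left(-2\right) \right)}\right) = 482 \left(1314 + \left(-32 + 16\right)\right) = 482 \left(1314 - 16\right) = 482 \cdot 1298 = 625636$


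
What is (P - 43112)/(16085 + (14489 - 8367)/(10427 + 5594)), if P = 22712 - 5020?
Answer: -407253820/257703907 ≈ -1.5803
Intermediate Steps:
P = 17692
(P - 43112)/(16085 + (14489 - 8367)/(10427 + 5594)) = (17692 - 43112)/(16085 + (14489 - 8367)/(10427 + 5594)) = -25420/(16085 + 6122/16021) = -25420/257703907/16021 = -25420*16021/257703907 = -407253820/257703907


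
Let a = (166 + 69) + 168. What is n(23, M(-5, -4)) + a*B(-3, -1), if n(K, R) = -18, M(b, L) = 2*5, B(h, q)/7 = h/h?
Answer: 2803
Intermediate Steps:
B(h, q) = 7 (B(h, q) = 7*(h/h) = 7*1 = 7)
M(b, L) = 10
a = 403 (a = 235 + 168 = 403)
n(23, M(-5, -4)) + a*B(-3, -1) = -18 + 403*7 = -18 + 2821 = 2803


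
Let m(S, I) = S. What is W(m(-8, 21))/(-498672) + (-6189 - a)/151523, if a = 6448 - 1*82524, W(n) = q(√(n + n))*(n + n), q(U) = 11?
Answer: 2179834882/4722517341 ≈ 0.46158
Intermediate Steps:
W(n) = 22*n (W(n) = 11*(n + n) = 11*(2*n) = 22*n)
a = -76076 (a = 6448 - 82524 = -76076)
W(m(-8, 21))/(-498672) + (-6189 - a)/151523 = (22*(-8))/(-498672) + (-6189 - 1*(-76076))/151523 = -176*(-1/498672) + (-6189 + 76076)*(1/151523) = 11/31167 + 69887*(1/151523) = 11/31167 + 69887/151523 = 2179834882/4722517341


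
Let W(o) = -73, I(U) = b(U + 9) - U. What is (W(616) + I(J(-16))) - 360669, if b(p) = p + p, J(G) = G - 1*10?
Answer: -360750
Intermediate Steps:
J(G) = -10 + G (J(G) = G - 10 = -10 + G)
b(p) = 2*p
I(U) = 18 + U (I(U) = 2*(U + 9) - U = 2*(9 + U) - U = (18 + 2*U) - U = 18 + U)
(W(616) + I(J(-16))) - 360669 = (-73 + (18 + (-10 - 16))) - 360669 = (-73 + (18 - 26)) - 360669 = (-73 - 8) - 360669 = -81 - 360669 = -360750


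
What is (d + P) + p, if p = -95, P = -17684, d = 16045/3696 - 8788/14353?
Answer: -942954810515/53048688 ≈ -17775.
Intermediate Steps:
d = 197813437/53048688 (d = 16045*(1/3696) - 8788*1/14353 = 16045/3696 - 8788/14353 = 197813437/53048688 ≈ 3.7289)
(d + P) + p = (197813437/53048688 - 17684) - 95 = -937915185155/53048688 - 95 = -942954810515/53048688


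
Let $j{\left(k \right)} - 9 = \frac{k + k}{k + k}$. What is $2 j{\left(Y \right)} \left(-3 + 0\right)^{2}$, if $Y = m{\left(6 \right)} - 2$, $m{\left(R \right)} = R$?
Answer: $180$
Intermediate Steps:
$Y = 4$ ($Y = 6 - 2 = 4$)
$j{\left(k \right)} = 10$ ($j{\left(k \right)} = 9 + \frac{k + k}{k + k} = 9 + \frac{2 k}{2 k} = 9 + 2 k \frac{1}{2 k} = 9 + 1 = 10$)
$2 j{\left(Y \right)} \left(-3 + 0\right)^{2} = 2 \cdot 10 \left(-3 + 0\right)^{2} = 20 \left(-3\right)^{2} = 20 \cdot 9 = 180$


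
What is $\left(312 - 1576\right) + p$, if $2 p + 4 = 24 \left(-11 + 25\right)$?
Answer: $-1098$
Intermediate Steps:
$p = 166$ ($p = -2 + \frac{24 \left(-11 + 25\right)}{2} = -2 + \frac{24 \cdot 14}{2} = -2 + \frac{1}{2} \cdot 336 = -2 + 168 = 166$)
$\left(312 - 1576\right) + p = \left(312 - 1576\right) + 166 = -1264 + 166 = -1098$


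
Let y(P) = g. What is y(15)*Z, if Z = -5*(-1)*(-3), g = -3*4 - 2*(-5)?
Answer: 30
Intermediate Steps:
g = -2 (g = -12 + 10 = -2)
Z = -15 (Z = 5*(-3) = -15)
y(P) = -2
y(15)*Z = -2*(-15) = 30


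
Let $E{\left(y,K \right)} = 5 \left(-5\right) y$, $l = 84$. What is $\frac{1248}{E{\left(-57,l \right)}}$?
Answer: $\frac{416}{475} \approx 0.87579$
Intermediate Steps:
$E{\left(y,K \right)} = - 25 y$
$\frac{1248}{E{\left(-57,l \right)}} = \frac{1248}{\left(-25\right) \left(-57\right)} = \frac{1248}{1425} = 1248 \cdot \frac{1}{1425} = \frac{416}{475}$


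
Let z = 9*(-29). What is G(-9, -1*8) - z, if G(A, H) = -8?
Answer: 253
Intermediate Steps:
z = -261
G(-9, -1*8) - z = -8 - 1*(-261) = -8 + 261 = 253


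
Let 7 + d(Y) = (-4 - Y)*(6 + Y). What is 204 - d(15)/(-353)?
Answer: 71606/353 ≈ 202.85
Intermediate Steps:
d(Y) = -7 + (-4 - Y)*(6 + Y)
204 - d(15)/(-353) = 204 - (-31 - 1*15² - 10*15)/(-353) = 204 - (-31 - 1*225 - 150)*(-1)/353 = 204 - (-31 - 225 - 150)*(-1)/353 = 204 - (-406)*(-1)/353 = 204 - 1*406/353 = 204 - 406/353 = 71606/353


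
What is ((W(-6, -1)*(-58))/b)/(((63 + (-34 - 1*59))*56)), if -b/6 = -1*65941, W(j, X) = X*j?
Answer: 29/55390440 ≈ 5.2356e-7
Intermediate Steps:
b = 395646 (b = -(-6)*65941 = -6*(-65941) = 395646)
((W(-6, -1)*(-58))/b)/(((63 + (-34 - 1*59))*56)) = ((-1*(-6)*(-58))/395646)/(((63 + (-34 - 1*59))*56)) = ((6*(-58))*(1/395646))/(((63 + (-34 - 59))*56)) = (-348*1/395646)/(((63 - 93)*56)) = -58/(65941*((-30*56))) = -58/65941/(-1680) = -58/65941*(-1/1680) = 29/55390440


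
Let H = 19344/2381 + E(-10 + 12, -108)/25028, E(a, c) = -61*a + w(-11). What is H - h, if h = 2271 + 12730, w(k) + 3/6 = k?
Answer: -1786901575799/119183336 ≈ -14993.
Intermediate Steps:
w(k) = -1/2 + k
h = 15001
E(a, c) = -23/2 - 61*a (E(a, c) = -61*a + (-1/2 - 11) = -61*a - 23/2 = -23/2 - 61*a)
H = 967647537/119183336 (H = 19344/2381 + (-23/2 - 61*(-10 + 12))/25028 = 19344*(1/2381) + (-23/2 - 61*2)*(1/25028) = 19344/2381 + (-23/2 - 122)*(1/25028) = 19344/2381 - 267/2*1/25028 = 19344/2381 - 267/50056 = 967647537/119183336 ≈ 8.1190)
H - h = 967647537/119183336 - 1*15001 = 967647537/119183336 - 15001 = -1786901575799/119183336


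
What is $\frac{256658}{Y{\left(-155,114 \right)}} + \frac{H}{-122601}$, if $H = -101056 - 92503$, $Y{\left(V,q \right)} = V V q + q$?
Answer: $\frac{93602943389}{55966620894} \approx 1.6725$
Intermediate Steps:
$Y{\left(V,q \right)} = q + q V^{2}$ ($Y{\left(V,q \right)} = V^{2} q + q = q V^{2} + q = q + q V^{2}$)
$H = -193559$
$\frac{256658}{Y{\left(-155,114 \right)}} + \frac{H}{-122601} = \frac{256658}{114 \left(1 + \left(-155\right)^{2}\right)} - \frac{193559}{-122601} = \frac{256658}{114 \left(1 + 24025\right)} - - \frac{193559}{122601} = \frac{256658}{114 \cdot 24026} + \frac{193559}{122601} = \frac{256658}{2738964} + \frac{193559}{122601} = 256658 \cdot \frac{1}{2738964} + \frac{193559}{122601} = \frac{128329}{1369482} + \frac{193559}{122601} = \frac{93602943389}{55966620894}$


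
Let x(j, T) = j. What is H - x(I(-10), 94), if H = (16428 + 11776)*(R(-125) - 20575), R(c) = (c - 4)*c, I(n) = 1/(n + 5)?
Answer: -627538999/5 ≈ -1.2551e+8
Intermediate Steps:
I(n) = 1/(5 + n)
R(c) = c*(-4 + c) (R(c) = (-4 + c)*c = c*(-4 + c))
H = -125507800 (H = (16428 + 11776)*(-125*(-4 - 125) - 20575) = 28204*(-125*(-129) - 20575) = 28204*(16125 - 20575) = 28204*(-4450) = -125507800)
H - x(I(-10), 94) = -125507800 - 1/(5 - 10) = -125507800 - 1/(-5) = -125507800 - 1*(-⅕) = -125507800 + ⅕ = -627538999/5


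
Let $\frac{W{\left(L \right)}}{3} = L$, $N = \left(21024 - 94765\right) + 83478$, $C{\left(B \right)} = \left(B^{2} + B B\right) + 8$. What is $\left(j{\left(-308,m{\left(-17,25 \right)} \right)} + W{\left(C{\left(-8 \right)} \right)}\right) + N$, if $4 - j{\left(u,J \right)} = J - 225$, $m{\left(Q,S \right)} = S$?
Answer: $10349$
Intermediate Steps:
$C{\left(B \right)} = 8 + 2 B^{2}$ ($C{\left(B \right)} = \left(B^{2} + B^{2}\right) + 8 = 2 B^{2} + 8 = 8 + 2 B^{2}$)
$j{\left(u,J \right)} = 229 - J$ ($j{\left(u,J \right)} = 4 - \left(J - 225\right) = 4 - \left(-225 + J\right) = 229 - J$)
$N = 9737$ ($N = -73741 + 83478 = 9737$)
$W{\left(L \right)} = 3 L$
$\left(j{\left(-308,m{\left(-17,25 \right)} \right)} + W{\left(C{\left(-8 \right)} \right)}\right) + N = \left(\left(229 - 25\right) + 3 \left(8 + 2 \left(-8\right)^{2}\right)\right) + 9737 = \left(\left(229 - 25\right) + 3 \left(8 + 2 \cdot 64\right)\right) + 9737 = \left(204 + 3 \left(8 + 128\right)\right) + 9737 = \left(204 + 3 \cdot 136\right) + 9737 = \left(204 + 408\right) + 9737 = 612 + 9737 = 10349$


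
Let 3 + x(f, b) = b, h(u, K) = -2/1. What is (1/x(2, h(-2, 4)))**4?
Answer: 1/625 ≈ 0.0016000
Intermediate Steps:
h(u, K) = -2 (h(u, K) = -2*1 = -2)
x(f, b) = -3 + b
(1/x(2, h(-2, 4)))**4 = (1/(-3 - 2))**4 = (1/(-5))**4 = (-1/5)**4 = 1/625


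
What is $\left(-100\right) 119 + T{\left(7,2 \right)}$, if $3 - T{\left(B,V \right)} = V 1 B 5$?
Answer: $-11967$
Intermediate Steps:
$T{\left(B,V \right)} = 3 - 5 B V$ ($T{\left(B,V \right)} = 3 - V 1 B 5 = 3 - V B 5 = 3 - B V 5 = 3 - 5 B V$)
$\left(-100\right) 119 + T{\left(7,2 \right)} = \left(-100\right) 119 + \left(3 - 35 \cdot 2\right) = -11900 + \left(3 - 70\right) = -11900 - 67 = -11967$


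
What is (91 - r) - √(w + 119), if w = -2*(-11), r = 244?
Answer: -153 - √141 ≈ -164.87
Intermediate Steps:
w = 22
(91 - r) - √(w + 119) = (91 - 1*244) - √(22 + 119) = (91 - 244) - √141 = -153 - √141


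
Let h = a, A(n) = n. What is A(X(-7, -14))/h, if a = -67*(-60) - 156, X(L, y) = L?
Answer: -1/552 ≈ -0.0018116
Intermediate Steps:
a = 3864 (a = 4020 - 156 = 3864)
h = 3864
A(X(-7, -14))/h = -7/3864 = -7*1/3864 = -1/552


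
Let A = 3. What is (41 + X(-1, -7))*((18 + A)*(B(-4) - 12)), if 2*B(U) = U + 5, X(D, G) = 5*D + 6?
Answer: -10143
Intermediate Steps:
X(D, G) = 6 + 5*D
B(U) = 5/2 + U/2 (B(U) = (U + 5)/2 = (5 + U)/2 = 5/2 + U/2)
(41 + X(-1, -7))*((18 + A)*(B(-4) - 12)) = (41 + (6 + 5*(-1)))*((18 + 3)*((5/2 + (½)*(-4)) - 12)) = (41 + (6 - 5))*(21*((5/2 - 2) - 12)) = (41 + 1)*(21*(½ - 12)) = 42*(21*(-23/2)) = 42*(-483/2) = -10143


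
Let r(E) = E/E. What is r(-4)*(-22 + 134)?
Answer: 112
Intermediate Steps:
r(E) = 1
r(-4)*(-22 + 134) = 1*(-22 + 134) = 1*112 = 112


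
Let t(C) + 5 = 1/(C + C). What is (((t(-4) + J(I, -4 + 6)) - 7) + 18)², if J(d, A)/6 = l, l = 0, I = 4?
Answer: 2209/64 ≈ 34.516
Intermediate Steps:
J(d, A) = 0 (J(d, A) = 6*0 = 0)
t(C) = -5 + 1/(2*C) (t(C) = -5 + 1/(C + C) = -5 + 1/(2*C))
(((t(-4) + J(I, -4 + 6)) - 7) + 18)² = ((((-5 + (½)/(-4)) + 0) - 7) + 18)² = ((((-5 + (½)*(-¼)) + 0) - 7) + 18)² = ((((-5 - ⅛) + 0) - 7) + 18)² = (((-41/8 + 0) - 7) + 18)² = ((-41/8 - 7) + 18)² = (-97/8 + 18)² = (47/8)² = 2209/64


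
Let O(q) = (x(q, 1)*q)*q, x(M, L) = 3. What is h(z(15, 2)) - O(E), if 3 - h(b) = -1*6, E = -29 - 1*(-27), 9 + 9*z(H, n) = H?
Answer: -3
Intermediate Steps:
z(H, n) = -1 + H/9
E = -2 (E = -29 + 27 = -2)
O(q) = 3*q**2 (O(q) = (3*q)*q = 3*q**2)
h(b) = 9 (h(b) = 3 - (-1)*6 = 3 - 1*(-6) = 3 + 6 = 9)
h(z(15, 2)) - O(E) = 9 - 3*(-2)**2 = 9 - 3*4 = 9 - 1*12 = 9 - 12 = -3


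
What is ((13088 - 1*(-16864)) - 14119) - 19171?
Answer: -3338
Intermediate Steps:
((13088 - 1*(-16864)) - 14119) - 19171 = ((13088 + 16864) - 14119) - 19171 = (29952 - 14119) - 19171 = 15833 - 19171 = -3338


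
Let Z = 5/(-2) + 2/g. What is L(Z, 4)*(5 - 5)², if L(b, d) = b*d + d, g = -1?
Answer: 0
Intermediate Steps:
Z = -9/2 (Z = 5/(-2) + 2/(-1) = 5*(-½) + 2*(-1) = -5/2 - 2 = -9/2 ≈ -4.5000)
L(b, d) = d + b*d
L(Z, 4)*(5 - 5)² = (4*(1 - 9/2))*(5 - 5)² = (4*(-7/2))*0² = -14*0 = 0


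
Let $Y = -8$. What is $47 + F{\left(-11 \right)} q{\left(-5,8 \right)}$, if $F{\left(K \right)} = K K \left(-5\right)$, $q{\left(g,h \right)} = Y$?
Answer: $4887$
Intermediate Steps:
$q{\left(g,h \right)} = -8$
$F{\left(K \right)} = - 5 K^{2}$ ($F{\left(K \right)} = K^{2} \left(-5\right) = - 5 K^{2}$)
$47 + F{\left(-11 \right)} q{\left(-5,8 \right)} = 47 + - 5 \left(-11\right)^{2} \left(-8\right) = 47 + \left(-5\right) 121 \left(-8\right) = 47 - -4840 = 47 + 4840 = 4887$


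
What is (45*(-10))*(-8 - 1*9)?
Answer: 7650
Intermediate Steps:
(45*(-10))*(-8 - 1*9) = -450*(-8 - 9) = -450*(-17) = 7650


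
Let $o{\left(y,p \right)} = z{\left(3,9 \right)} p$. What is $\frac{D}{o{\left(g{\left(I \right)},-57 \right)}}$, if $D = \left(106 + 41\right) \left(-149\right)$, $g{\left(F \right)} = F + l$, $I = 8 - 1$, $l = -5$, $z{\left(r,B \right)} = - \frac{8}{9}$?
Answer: $- \frac{65709}{152} \approx -432.3$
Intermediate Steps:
$z{\left(r,B \right)} = - \frac{8}{9}$ ($z{\left(r,B \right)} = \left(-8\right) \frac{1}{9} = - \frac{8}{9}$)
$I = 7$ ($I = 8 - 1 = 7$)
$g{\left(F \right)} = -5 + F$ ($g{\left(F \right)} = F - 5 = -5 + F$)
$D = -21903$ ($D = 147 \left(-149\right) = -21903$)
$o{\left(y,p \right)} = - \frac{8 p}{9}$
$\frac{D}{o{\left(g{\left(I \right)},-57 \right)}} = - \frac{21903}{\left(- \frac{8}{9}\right) \left(-57\right)} = - \frac{21903}{\frac{152}{3}} = \left(-21903\right) \frac{3}{152} = - \frac{65709}{152}$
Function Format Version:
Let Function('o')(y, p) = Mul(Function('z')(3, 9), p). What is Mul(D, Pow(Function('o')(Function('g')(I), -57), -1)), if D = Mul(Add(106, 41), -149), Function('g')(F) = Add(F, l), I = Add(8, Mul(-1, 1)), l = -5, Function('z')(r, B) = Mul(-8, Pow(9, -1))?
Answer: Rational(-65709, 152) ≈ -432.30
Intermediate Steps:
Function('z')(r, B) = Rational(-8, 9) (Function('z')(r, B) = Mul(-8, Rational(1, 9)) = Rational(-8, 9))
I = 7 (I = Add(8, -1) = 7)
Function('g')(F) = Add(-5, F) (Function('g')(F) = Add(F, -5) = Add(-5, F))
D = -21903 (D = Mul(147, -149) = -21903)
Function('o')(y, p) = Mul(Rational(-8, 9), p)
Mul(D, Pow(Function('o')(Function('g')(I), -57), -1)) = Mul(-21903, Pow(Mul(Rational(-8, 9), -57), -1)) = Mul(-21903, Pow(Rational(152, 3), -1)) = Mul(-21903, Rational(3, 152)) = Rational(-65709, 152)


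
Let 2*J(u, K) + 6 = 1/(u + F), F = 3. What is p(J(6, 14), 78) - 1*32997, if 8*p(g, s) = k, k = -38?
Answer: -132007/4 ≈ -33002.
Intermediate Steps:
J(u, K) = -3 + 1/(2*(3 + u)) (J(u, K) = -3 + 1/(2*(u + 3)) = -3 + 1/(2*(3 + u)))
p(g, s) = -19/4 (p(g, s) = (⅛)*(-38) = -19/4)
p(J(6, 14), 78) - 1*32997 = -19/4 - 1*32997 = -19/4 - 32997 = -132007/4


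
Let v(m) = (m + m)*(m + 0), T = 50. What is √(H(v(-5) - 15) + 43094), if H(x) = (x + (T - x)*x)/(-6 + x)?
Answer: √36258294/29 ≈ 207.64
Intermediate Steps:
v(m) = 2*m² (v(m) = (2*m)*m = 2*m²)
H(x) = (x + x*(50 - x))/(-6 + x) (H(x) = (x + (50 - x)*x)/(-6 + x) = (x + x*(50 - x))/(-6 + x))
√(H(v(-5) - 15) + 43094) = √((2*(-5)² - 15)*(51 - (2*(-5)² - 15))/(-6 + (2*(-5)² - 15)) + 43094) = √((2*25 - 15)*(51 - (2*25 - 15))/(-6 + (2*25 - 15)) + 43094) = √((50 - 15)*(51 - (50 - 15))/(-6 + (50 - 15)) + 43094) = √(35*(51 - 1*35)/(-6 + 35) + 43094) = √(35*(51 - 35)/29 + 43094) = √(35*(1/29)*16 + 43094) = √(560/29 + 43094) = √(1250286/29) = √36258294/29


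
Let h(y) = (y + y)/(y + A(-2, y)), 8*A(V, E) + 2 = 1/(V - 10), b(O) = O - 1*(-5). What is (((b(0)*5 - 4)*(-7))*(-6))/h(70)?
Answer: 28119/64 ≈ 439.36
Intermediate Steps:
b(O) = 5 + O (b(O) = O + 5 = 5 + O)
A(V, E) = -¼ + 1/(8*(-10 + V)) (A(V, E) = -¼ + 1/(8*(V - 10)) = -¼ + 1/(8*(-10 + V)))
h(y) = 2*y/(-25/96 + y) (h(y) = (y + y)/(y + (21 - 2*(-2))/(8*(-10 - 2))) = (2*y)/(y + (⅛)*(21 + 4)/(-12)) = (2*y)/(y + (⅛)*(-1/12)*25) = (2*y)/(y - 25/96) = (2*y)/(-25/96 + y) = 2*y/(-25/96 + y))
(((b(0)*5 - 4)*(-7))*(-6))/h(70) = ((((5 + 0)*5 - 4)*(-7))*(-6))/((192*70/(-25 + 96*70))) = (((5*5 - 4)*(-7))*(-6))/((192*70/(-25 + 6720))) = (((25 - 4)*(-7))*(-6))/((192*70/6695)) = ((21*(-7))*(-6))/((192*70*(1/6695))) = (-147*(-6))/(2688/1339) = 882*(1339/2688) = 28119/64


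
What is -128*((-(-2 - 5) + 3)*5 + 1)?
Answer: -6528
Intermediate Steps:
-128*((-(-2 - 5) + 3)*5 + 1) = -128*((-1*(-7) + 3)*5 + 1) = -128*((7 + 3)*5 + 1) = -128*(10*5 + 1) = -128*(50 + 1) = -128*51 = -6528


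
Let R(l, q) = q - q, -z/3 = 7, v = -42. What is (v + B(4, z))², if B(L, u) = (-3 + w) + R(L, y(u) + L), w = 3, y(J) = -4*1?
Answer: 1764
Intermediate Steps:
y(J) = -4
z = -21 (z = -3*7 = -21)
R(l, q) = 0
B(L, u) = 0 (B(L, u) = (-3 + 3) + 0 = 0 + 0 = 0)
(v + B(4, z))² = (-42 + 0)² = (-42)² = 1764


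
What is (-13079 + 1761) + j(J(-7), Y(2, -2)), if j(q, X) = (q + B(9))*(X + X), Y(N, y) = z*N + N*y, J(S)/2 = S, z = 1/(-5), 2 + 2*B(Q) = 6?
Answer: -56062/5 ≈ -11212.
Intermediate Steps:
B(Q) = 2 (B(Q) = -1 + (½)*6 = -1 + 3 = 2)
z = -⅕ ≈ -0.20000
J(S) = 2*S
Y(N, y) = -N/5 + N*y
j(q, X) = 2*X*(2 + q) (j(q, X) = (q + 2)*(X + X) = (2 + q)*(2*X) = 2*X*(2 + q))
(-13079 + 1761) + j(J(-7), Y(2, -2)) = (-13079 + 1761) + 2*(2*(-⅕ - 2))*(2 + 2*(-7)) = -11318 + 2*(2*(-11/5))*(2 - 14) = -11318 + 2*(-22/5)*(-12) = -11318 + 528/5 = -56062/5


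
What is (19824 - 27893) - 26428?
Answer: -34497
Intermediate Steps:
(19824 - 27893) - 26428 = -8069 - 26428 = -34497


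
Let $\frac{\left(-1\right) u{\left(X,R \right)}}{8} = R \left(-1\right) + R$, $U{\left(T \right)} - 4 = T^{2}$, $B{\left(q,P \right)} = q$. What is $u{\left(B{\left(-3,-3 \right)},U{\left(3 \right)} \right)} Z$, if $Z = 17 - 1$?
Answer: $0$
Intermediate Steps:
$U{\left(T \right)} = 4 + T^{2}$
$u{\left(X,R \right)} = 0$ ($u{\left(X,R \right)} = - 8 \left(R \left(-1\right) + R\right) = - 8 \left(- R + R\right) = \left(-8\right) 0 = 0$)
$Z = 16$
$u{\left(B{\left(-3,-3 \right)},U{\left(3 \right)} \right)} Z = 0 \cdot 16 = 0$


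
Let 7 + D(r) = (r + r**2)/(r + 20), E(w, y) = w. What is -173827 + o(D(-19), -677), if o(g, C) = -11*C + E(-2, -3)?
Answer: -166382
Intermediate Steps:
D(r) = -7 + (r + r**2)/(20 + r) (D(r) = -7 + (r + r**2)/(r + 20) = -7 + (r + r**2)/(20 + r))
o(g, C) = -2 - 11*C (o(g, C) = -11*C - 2 = -2 - 11*C)
-173827 + o(D(-19), -677) = -173827 + (-2 - 11*(-677)) = -173827 + (-2 + 7447) = -173827 + 7445 = -166382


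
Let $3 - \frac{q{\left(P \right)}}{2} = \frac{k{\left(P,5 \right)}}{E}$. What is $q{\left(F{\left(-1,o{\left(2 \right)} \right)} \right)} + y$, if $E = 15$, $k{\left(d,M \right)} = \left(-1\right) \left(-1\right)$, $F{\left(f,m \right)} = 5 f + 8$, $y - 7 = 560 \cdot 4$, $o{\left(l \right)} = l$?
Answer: $\frac{33793}{15} \approx 2252.9$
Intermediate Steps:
$y = 2247$ ($y = 7 + 560 \cdot 4 = 7 + 2240 = 2247$)
$F{\left(f,m \right)} = 8 + 5 f$
$k{\left(d,M \right)} = 1$
$q{\left(P \right)} = \frac{88}{15}$ ($q{\left(P \right)} = 6 - 2 \cdot 1 \cdot \frac{1}{15} = 6 - \frac{2}{15} = \frac{88}{15}$)
$q{\left(F{\left(-1,o{\left(2 \right)} \right)} \right)} + y = \frac{88}{15} + 2247 = \frac{33793}{15}$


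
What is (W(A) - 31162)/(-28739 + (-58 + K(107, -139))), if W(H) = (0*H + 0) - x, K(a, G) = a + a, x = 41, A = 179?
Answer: 31203/28583 ≈ 1.0917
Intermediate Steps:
K(a, G) = 2*a
W(H) = -41 (W(H) = (0*H + 0) - 1*41 = (0 + 0) - 41 = 0 - 41 = -41)
(W(A) - 31162)/(-28739 + (-58 + K(107, -139))) = (-41 - 31162)/(-28739 + (-58 + 2*107)) = -31203/(-28739 + (-58 + 214)) = -31203/(-28739 + 156) = -31203/(-28583) = -31203*(-1/28583) = 31203/28583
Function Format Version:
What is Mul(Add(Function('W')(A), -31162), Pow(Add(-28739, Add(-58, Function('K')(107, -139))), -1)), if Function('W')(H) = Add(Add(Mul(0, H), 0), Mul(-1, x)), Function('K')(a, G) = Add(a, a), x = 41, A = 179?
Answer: Rational(31203, 28583) ≈ 1.0917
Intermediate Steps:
Function('K')(a, G) = Mul(2, a)
Function('W')(H) = -41 (Function('W')(H) = Add(Add(Mul(0, H), 0), Mul(-1, 41)) = Add(Add(0, 0), -41) = Add(0, -41) = -41)
Mul(Add(Function('W')(A), -31162), Pow(Add(-28739, Add(-58, Function('K')(107, -139))), -1)) = Mul(Add(-41, -31162), Pow(Add(-28739, Add(-58, Mul(2, 107))), -1)) = Mul(-31203, Pow(Add(-28739, Add(-58, 214)), -1)) = Mul(-31203, Pow(Add(-28739, 156), -1)) = Mul(-31203, Pow(-28583, -1)) = Mul(-31203, Rational(-1, 28583)) = Rational(31203, 28583)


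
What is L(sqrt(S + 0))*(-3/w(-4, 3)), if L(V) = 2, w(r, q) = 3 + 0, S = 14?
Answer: -2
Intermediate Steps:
w(r, q) = 3
L(sqrt(S + 0))*(-3/w(-4, 3)) = 2*(-3/3) = 2*(-3*1/3) = 2*(-1) = -2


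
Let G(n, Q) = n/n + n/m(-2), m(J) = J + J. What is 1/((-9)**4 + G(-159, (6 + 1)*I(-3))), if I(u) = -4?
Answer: 4/26407 ≈ 0.00015147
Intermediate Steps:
m(J) = 2*J
G(n, Q) = 1 - n/4 (G(n, Q) = n/n + n/((2*(-2))) = 1 + n/(-4) = 1 + n*(-1/4) = 1 - n/4)
1/((-9)**4 + G(-159, (6 + 1)*I(-3))) = 1/((-9)**4 + (1 - 1/4*(-159))) = 1/(6561 + (1 + 159/4)) = 1/(6561 + 163/4) = 1/(26407/4) = 4/26407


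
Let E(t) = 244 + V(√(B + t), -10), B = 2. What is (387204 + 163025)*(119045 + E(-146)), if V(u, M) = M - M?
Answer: 65636267181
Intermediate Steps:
V(u, M) = 0
E(t) = 244 (E(t) = 244 + 0 = 244)
(387204 + 163025)*(119045 + E(-146)) = (387204 + 163025)*(119045 + 244) = 550229*119289 = 65636267181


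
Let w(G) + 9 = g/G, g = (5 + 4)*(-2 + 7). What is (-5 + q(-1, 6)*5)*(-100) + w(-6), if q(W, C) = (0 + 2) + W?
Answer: -33/2 ≈ -16.500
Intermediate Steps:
g = 45 (g = 9*5 = 45)
q(W, C) = 2 + W
w(G) = -9 + 45/G
(-5 + q(-1, 6)*5)*(-100) + w(-6) = (-5 + (2 - 1)*5)*(-100) + (-9 + 45/(-6)) = (-5 + 1*5)*(-100) + (-9 + 45*(-1/6)) = (-5 + 5)*(-100) + (-9 - 15/2) = 0*(-100) - 33/2 = 0 - 33/2 = -33/2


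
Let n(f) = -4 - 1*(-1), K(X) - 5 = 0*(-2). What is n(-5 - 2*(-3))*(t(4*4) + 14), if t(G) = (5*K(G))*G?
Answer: -1242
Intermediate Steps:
K(X) = 5 (K(X) = 5 + 0*(-2) = 5 + 0 = 5)
t(G) = 25*G (t(G) = (5*5)*G = 25*G)
n(f) = -3 (n(f) = -4 + 1 = -3)
n(-5 - 2*(-3))*(t(4*4) + 14) = -3*(25*(4*4) + 14) = -3*(25*16 + 14) = -3*(400 + 14) = -3*414 = -1242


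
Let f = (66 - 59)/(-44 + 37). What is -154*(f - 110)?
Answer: 17094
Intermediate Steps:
f = -1 (f = 7/(-7) = 7*(-1/7) = -1)
-154*(f - 110) = -154*(-1 - 110) = -154*(-111) = 17094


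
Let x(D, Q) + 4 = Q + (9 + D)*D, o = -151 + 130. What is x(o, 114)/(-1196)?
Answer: -181/598 ≈ -0.30268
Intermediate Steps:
o = -21
x(D, Q) = -4 + Q + D*(9 + D) (x(D, Q) = -4 + (Q + (9 + D)*D) = -4 + (Q + D*(9 + D)) = -4 + Q + D*(9 + D))
x(o, 114)/(-1196) = (-4 + 114 + (-21)**2 + 9*(-21))/(-1196) = (-4 + 114 + 441 - 189)*(-1/1196) = 362*(-1/1196) = -181/598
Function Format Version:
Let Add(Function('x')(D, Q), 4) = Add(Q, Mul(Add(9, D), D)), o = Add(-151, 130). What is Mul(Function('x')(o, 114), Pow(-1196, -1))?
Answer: Rational(-181, 598) ≈ -0.30268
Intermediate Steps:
o = -21
Function('x')(D, Q) = Add(-4, Q, Mul(D, Add(9, D))) (Function('x')(D, Q) = Add(-4, Add(Q, Mul(Add(9, D), D))) = Add(-4, Add(Q, Mul(D, Add(9, D)))) = Add(-4, Q, Mul(D, Add(9, D))))
Mul(Function('x')(o, 114), Pow(-1196, -1)) = Mul(Add(-4, 114, Pow(-21, 2), Mul(9, -21)), Pow(-1196, -1)) = Mul(Add(-4, 114, 441, -189), Rational(-1, 1196)) = Mul(362, Rational(-1, 1196)) = Rational(-181, 598)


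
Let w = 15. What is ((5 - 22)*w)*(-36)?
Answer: 9180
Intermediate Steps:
((5 - 22)*w)*(-36) = ((5 - 22)*15)*(-36) = -17*15*(-36) = -255*(-36) = 9180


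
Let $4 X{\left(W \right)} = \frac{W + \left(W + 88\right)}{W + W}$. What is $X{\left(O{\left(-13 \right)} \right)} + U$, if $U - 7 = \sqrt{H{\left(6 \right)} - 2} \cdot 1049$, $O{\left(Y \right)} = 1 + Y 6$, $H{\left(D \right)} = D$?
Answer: $\frac{58943}{28} \approx 2105.1$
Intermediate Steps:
$O{\left(Y \right)} = 1 + 6 Y$
$X{\left(W \right)} = \frac{88 + 2 W}{8 W}$ ($X{\left(W \right)} = \frac{\left(W + \left(W + 88\right)\right) \frac{1}{W + W}}{4} = \frac{\left(W + \left(88 + W\right)\right) \frac{1}{2 W}}{4} = \frac{\left(88 + 2 W\right) \frac{1}{2 W}}{4} = \frac{\frac{1}{2} \frac{1}{W} \left(88 + 2 W\right)}{4} = \frac{88 + 2 W}{8 W}$)
$U = 2105$ ($U = 7 + \sqrt{6 - 2} \cdot 1049 = 7 + \sqrt{4} \cdot 1049 = 7 + 2 \cdot 1049 = 7 + 2098 = 2105$)
$X{\left(O{\left(-13 \right)} \right)} + U = \frac{44 + \left(1 + 6 \left(-13\right)\right)}{4 \left(1 + 6 \left(-13\right)\right)} + 2105 = \frac{44 + \left(1 - 78\right)}{4 \left(1 - 78\right)} + 2105 = \frac{44 - 77}{4 \left(-77\right)} + 2105 = \frac{1}{4} \left(- \frac{1}{77}\right) \left(-33\right) + 2105 = \frac{3}{28} + 2105 = \frac{58943}{28}$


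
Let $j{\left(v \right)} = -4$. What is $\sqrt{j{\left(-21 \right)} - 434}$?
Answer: $i \sqrt{438} \approx 20.928 i$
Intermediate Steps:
$\sqrt{j{\left(-21 \right)} - 434} = \sqrt{-4 - 434} = \sqrt{-438} = i \sqrt{438}$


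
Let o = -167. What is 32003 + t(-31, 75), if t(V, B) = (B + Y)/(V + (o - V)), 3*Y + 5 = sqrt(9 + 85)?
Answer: 16033283/501 - sqrt(94)/501 ≈ 32003.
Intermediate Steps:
Y = -5/3 + sqrt(94)/3 (Y = -5/3 + sqrt(9 + 85)/3 = -5/3 + sqrt(94)/3 ≈ 1.5651)
t(V, B) = 5/501 - B/167 - sqrt(94)/501 (t(V, B) = (B + (-5/3 + sqrt(94)/3))/(V + (-167 - V)) = (-5/3 + B + sqrt(94)/3)/(-167) = (-5/3 + B + sqrt(94)/3)*(-1/167) = 5/501 - B/167 - sqrt(94)/501)
32003 + t(-31, 75) = 32003 + (5/501 - 1/167*75 - sqrt(94)/501) = 32003 + (5/501 - 75/167 - sqrt(94)/501) = 32003 + (-220/501 - sqrt(94)/501) = 16033283/501 - sqrt(94)/501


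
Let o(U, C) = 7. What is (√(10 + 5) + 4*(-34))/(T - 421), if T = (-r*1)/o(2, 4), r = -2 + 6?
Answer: 952/2951 - 7*√15/2951 ≈ 0.31342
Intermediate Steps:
r = 4
T = -4/7 (T = (-1*4*1)/7 = -4*1*(⅐) = -4*⅐ = -4/7 ≈ -0.57143)
(√(10 + 5) + 4*(-34))/(T - 421) = (√(10 + 5) + 4*(-34))/(-4/7 - 421) = (√15 - 136)/(-2951/7) = (-136 + √15)*(-7/2951) = 952/2951 - 7*√15/2951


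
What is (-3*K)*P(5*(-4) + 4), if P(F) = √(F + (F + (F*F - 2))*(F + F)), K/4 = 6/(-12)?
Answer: 72*I*√53 ≈ 524.17*I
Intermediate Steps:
K = -2 (K = 4*(6/(-12)) = 4*(6*(-1/12)) = 4*(-½) = -2)
P(F) = √(F + 2*F*(-2 + F + F²)) (P(F) = √(F + (F + (F² - 2))*(2*F)) = √(F + (F + (-2 + F²))*(2*F)) = √(F + (-2 + F + F²)*(2*F)) = √(F + 2*F*(-2 + F + F²)))
(-3*K)*P(5*(-4) + 4) = (-3*(-2))*√((5*(-4) + 4)*(-3 + 2*(5*(-4) + 4) + 2*(5*(-4) + 4)²)) = 6*√((-20 + 4)*(-3 + 2*(-20 + 4) + 2*(-20 + 4)²)) = 6*√(-16*(-3 + 2*(-16) + 2*(-16)²)) = 6*√(-16*(-3 - 32 + 2*256)) = 6*√(-16*(-3 - 32 + 512)) = 6*√(-16*477) = 6*√(-7632) = 6*(12*I*√53) = 72*I*√53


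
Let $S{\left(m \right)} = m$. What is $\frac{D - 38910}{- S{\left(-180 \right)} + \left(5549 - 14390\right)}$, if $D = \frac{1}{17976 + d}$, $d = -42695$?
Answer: $\frac{961816291}{214091259} \approx 4.4926$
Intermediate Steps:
$D = - \frac{1}{24719}$ ($D = \frac{1}{17976 - 42695} = \frac{1}{-24719} = - \frac{1}{24719} \approx -4.0455 \cdot 10^{-5}$)
$\frac{D - 38910}{- S{\left(-180 \right)} + \left(5549 - 14390\right)} = \frac{- \frac{1}{24719} - 38910}{\left(-1\right) \left(-180\right) + \left(5549 - 14390\right)} = - \frac{961816291}{24719 \left(180 - 8841\right)} = - \frac{961816291}{24719 \left(-8661\right)} = \left(- \frac{961816291}{24719}\right) \left(- \frac{1}{8661}\right) = \frac{961816291}{214091259}$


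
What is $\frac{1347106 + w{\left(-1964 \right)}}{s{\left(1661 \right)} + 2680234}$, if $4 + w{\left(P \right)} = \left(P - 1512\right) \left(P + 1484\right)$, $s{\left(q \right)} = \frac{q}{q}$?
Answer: $\frac{3015582}{2680235} \approx 1.1251$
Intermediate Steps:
$s{\left(q \right)} = 1$
$w{\left(P \right)} = -4 + \left(-1512 + P\right) \left(1484 + P\right)$ ($w{\left(P \right)} = -4 + \left(P - 1512\right) \left(P + 1484\right) = -4 + \left(-1512 + P\right) \left(1484 + P\right)$)
$\frac{1347106 + w{\left(-1964 \right)}}{s{\left(1661 \right)} + 2680234} = \frac{1347106 - \left(2188820 - 3857296\right)}{1 + 2680234} = \frac{1347106 + \left(-2243812 + 3857296 + 54992\right)}{2680235} = \left(1347106 + 1668476\right) \frac{1}{2680235} = 3015582 \cdot \frac{1}{2680235} = \frac{3015582}{2680235}$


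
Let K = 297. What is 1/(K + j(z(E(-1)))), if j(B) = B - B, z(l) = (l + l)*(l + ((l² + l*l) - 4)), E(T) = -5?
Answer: 1/297 ≈ 0.0033670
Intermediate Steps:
z(l) = 2*l*(-4 + l + 2*l²) (z(l) = (2*l)*(l + ((l² + l²) - 4)) = (2*l)*(l + (2*l² - 4)) = (2*l)*(l + (-4 + 2*l²)) = (2*l)*(-4 + l + 2*l²) = 2*l*(-4 + l + 2*l²))
j(B) = 0
1/(K + j(z(E(-1)))) = 1/(297 + 0) = 1/297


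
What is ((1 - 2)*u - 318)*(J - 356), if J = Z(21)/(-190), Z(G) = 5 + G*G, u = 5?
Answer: 578731/5 ≈ 1.1575e+5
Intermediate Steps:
Z(G) = 5 + G**2
J = -223/95 (J = (5 + 21**2)/(-190) = (5 + 441)*(-1/190) = 446*(-1/190) = -223/95 ≈ -2.3474)
((1 - 2)*u - 318)*(J - 356) = ((1 - 2)*5 - 318)*(-223/95 - 356) = (-1*5 - 318)*(-34043/95) = (-5 - 318)*(-34043/95) = -323*(-34043/95) = 578731/5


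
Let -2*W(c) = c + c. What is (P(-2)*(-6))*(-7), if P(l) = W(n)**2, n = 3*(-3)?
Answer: 3402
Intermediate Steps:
n = -9
W(c) = -c (W(c) = -(c + c)/2 = -c)
P(l) = 81 (P(l) = (-1*(-9))**2 = 9**2 = 81)
(P(-2)*(-6))*(-7) = (81*(-6))*(-7) = -486*(-7) = 3402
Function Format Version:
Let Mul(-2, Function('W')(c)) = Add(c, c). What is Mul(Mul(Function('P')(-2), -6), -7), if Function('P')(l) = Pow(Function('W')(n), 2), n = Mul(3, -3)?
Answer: 3402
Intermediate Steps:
n = -9
Function('W')(c) = Mul(-1, c) (Function('W')(c) = Mul(Rational(-1, 2), Add(c, c)) = Mul(Rational(-1, 2), Mul(2, c)) = Mul(-1, c))
Function('P')(l) = 81 (Function('P')(l) = Pow(Mul(-1, -9), 2) = Pow(9, 2) = 81)
Mul(Mul(Function('P')(-2), -6), -7) = Mul(Mul(81, -6), -7) = Mul(-486, -7) = 3402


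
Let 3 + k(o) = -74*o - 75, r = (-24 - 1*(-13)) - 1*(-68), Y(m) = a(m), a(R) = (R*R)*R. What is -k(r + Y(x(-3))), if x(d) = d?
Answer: 2298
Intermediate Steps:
a(R) = R³ (a(R) = R²*R = R³)
Y(m) = m³
r = 57 (r = (-24 + 13) + 68 = -11 + 68 = 57)
k(o) = -78 - 74*o (k(o) = -3 + (-74*o - 75) = -3 + (-75 - 74*o) = -78 - 74*o)
-k(r + Y(x(-3))) = -(-78 - 74*(57 + (-3)³)) = -(-78 - 74*(57 - 27)) = -(-78 - 74*30) = -(-78 - 2220) = -1*(-2298) = 2298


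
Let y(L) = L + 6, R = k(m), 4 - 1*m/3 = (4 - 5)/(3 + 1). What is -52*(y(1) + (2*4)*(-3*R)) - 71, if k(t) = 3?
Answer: 3309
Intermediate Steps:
m = 51/4 (m = 12 - 3*(4 - 5)/(3 + 1) = 12 - (-3)/4 = 12 - 3*(-¼) = 12 + ¾ = 51/4 ≈ 12.750)
R = 3
y(L) = 6 + L
-52*(y(1) + (2*4)*(-3*R)) - 71 = -52*((6 + 1) + (2*4)*(-3*3)) - 71 = -52*(7 + 8*(-9)) - 71 = -52*(7 - 72) - 71 = -52*(-65) - 71 = 3380 - 71 = 3309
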